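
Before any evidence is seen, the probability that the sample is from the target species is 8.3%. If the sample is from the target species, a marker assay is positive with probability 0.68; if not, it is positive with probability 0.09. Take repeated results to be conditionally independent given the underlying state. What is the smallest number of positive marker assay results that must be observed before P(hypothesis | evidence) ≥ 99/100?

4

Prior odds: 0.083 ÷ 0.917 = 83/917.
Likelihood ratio of a positive = 0.68/0.09 = 68/9.
Target odds: 0.99 ÷ 0.01 = 99.
Need (83/917) × (68/9)ⁿ ≥ 99, i.e. (68/9)ⁿ ≥ 90783/83.
(68/9)³ = 314432/729 falls short of 90783/83 but (68/9)⁴ = 21381376/6561 reaches it, so n = 4.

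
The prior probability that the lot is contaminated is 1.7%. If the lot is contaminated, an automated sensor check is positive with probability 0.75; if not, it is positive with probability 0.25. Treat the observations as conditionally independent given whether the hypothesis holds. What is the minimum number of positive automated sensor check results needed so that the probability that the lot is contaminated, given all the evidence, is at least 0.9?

6

Prior odds: 0.017 ÷ 0.983 = 17/983.
Likelihood ratio of a positive = 0.75/0.25 = 3.
Target posterior odds = 0.9/0.1 = 9.
Require 3ⁿ ≥ 9 ÷ (17/983) = 8847/17.
3⁵ = 243 falls short of 8847/17 but 3⁶ = 729 reaches it, so n = 6.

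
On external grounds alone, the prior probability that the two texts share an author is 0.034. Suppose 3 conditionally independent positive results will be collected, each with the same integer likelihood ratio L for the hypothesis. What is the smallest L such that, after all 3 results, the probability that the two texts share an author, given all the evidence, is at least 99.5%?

18

Prior odds = 0.034/0.966 = 17/483.
Target odds = 0.995/0.005 = 199.
Need L³ ≥ 199 ÷ (17/483) = 96117/17.
17³ = 4913 < 96117/17 ≤ 5832 = 18³, so L = 18.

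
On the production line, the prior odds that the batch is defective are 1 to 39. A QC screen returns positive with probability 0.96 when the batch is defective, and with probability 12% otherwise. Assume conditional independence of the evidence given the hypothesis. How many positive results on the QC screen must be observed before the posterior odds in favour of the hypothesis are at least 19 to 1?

Prior odds = 1/39.
Likelihood ratio of a positive result = 0.96/0.12 = 8.
Target odds = 19.
Require 8ⁿ ≥ 19 ÷ (1/39) = 741.
8³ = 512 falls short of 741 but 8⁴ = 4096 reaches it, so n = 4.

4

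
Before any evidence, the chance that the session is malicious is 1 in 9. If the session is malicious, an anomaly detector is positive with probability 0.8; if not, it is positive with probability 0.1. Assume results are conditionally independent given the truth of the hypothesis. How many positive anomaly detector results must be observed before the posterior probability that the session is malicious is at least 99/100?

Prior odds: (1/9) ÷ (8/9) = 0.125.
Likelihood ratio of a positive = 0.8/0.1 = 8.
Target odds: 0.99 ÷ 0.01 = 99.
Require 8ⁿ ≥ 99 ÷ 0.125 = 792.
8³ = 512 falls short of 792 but 8⁴ = 4096 reaches it, so n = 4.

4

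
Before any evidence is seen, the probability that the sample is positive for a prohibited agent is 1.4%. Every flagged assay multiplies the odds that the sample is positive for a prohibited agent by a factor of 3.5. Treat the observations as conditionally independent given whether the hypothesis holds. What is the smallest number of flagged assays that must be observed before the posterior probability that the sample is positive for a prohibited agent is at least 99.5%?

8

Prior odds = 0.014/0.986 = 7/493.
Likelihood ratio per flagged assay = 3.5.
Target odds: 0.995 ÷ 0.005 = 199.
Need (7/493) × 3.5ⁿ ≥ 199, i.e. 3.5ⁿ ≥ 98107/7.
3.5⁷ = 823543/128 falls short of 98107/7 but 3.5⁸ = 5764801/256 reaches it, so n = 8.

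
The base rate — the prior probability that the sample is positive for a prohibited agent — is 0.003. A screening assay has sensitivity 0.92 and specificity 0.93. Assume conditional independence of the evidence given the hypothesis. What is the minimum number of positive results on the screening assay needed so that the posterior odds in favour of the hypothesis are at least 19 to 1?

Prior odds: 0.003 ÷ 0.997 = 3/997.
False-positive rate = 1 − 0.93 = 0.07; likelihood ratio of a positive = 0.92/0.07 = 92/7.
Target odds = 19.
Require (92/7)ⁿ ≥ 19 ÷ (3/997) = 18943/3.
(92/7)³ = 778688/343 falls short of 18943/3 but (92/7)⁴ = 71639296/2401 reaches it, so n = 4.

4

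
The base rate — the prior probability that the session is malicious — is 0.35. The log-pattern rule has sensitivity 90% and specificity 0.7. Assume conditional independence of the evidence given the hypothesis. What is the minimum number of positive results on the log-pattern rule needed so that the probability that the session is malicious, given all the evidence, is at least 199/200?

Prior odds = 0.35/0.65 = 7/13.
False-positive rate = 1 − 0.7 = 0.3; likelihood ratio of a positive = 0.9/0.3 = 3.
Target posterior odds = 0.995/0.005 = 199.
Need (7/13) × 3ⁿ ≥ 199, i.e. 3ⁿ ≥ 2587/7.
3⁵ = 243 falls short of 2587/7 but 3⁶ = 729 reaches it, so n = 6.

6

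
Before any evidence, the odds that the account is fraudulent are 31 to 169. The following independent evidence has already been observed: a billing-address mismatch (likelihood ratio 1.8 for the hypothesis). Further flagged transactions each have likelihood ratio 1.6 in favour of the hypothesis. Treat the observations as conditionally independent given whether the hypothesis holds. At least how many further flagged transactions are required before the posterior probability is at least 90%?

8

Prior odds = 31/169.
Bayes factor of the evidence already in hand = 1.8.
Odds after that evidence = (31/169) × 1.8 = 279/845.
Target odds = 0.9/0.1 = 9.
Need 1.6ⁿ ≥ 9 ÷ (279/845) = 845/31.
1.6⁷ = 2097152/78125 falls short of 845/31 but 1.6⁸ = 16777216/390625 reaches it, so n = 8.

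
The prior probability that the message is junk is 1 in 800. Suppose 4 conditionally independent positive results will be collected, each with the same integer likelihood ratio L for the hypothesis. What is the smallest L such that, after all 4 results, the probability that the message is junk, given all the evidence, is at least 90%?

10

Prior odds = 0.00125/0.99875 = 1/799.
Target odds = 0.9/0.1 = 9.
Need L⁴ ≥ 9 ÷ (1/799) = 7191.
9⁴ = 6561 < 7191 ≤ 10000 = 10⁴, so L = 10.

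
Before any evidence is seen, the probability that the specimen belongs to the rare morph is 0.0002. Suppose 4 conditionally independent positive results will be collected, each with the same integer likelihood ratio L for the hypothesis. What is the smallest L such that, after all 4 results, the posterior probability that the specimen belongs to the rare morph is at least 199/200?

Prior odds = 0.0002/0.9998 = 1/4999.
Target odds = 0.995/0.005 = 199.
Need L⁴ ≥ 199 ÷ (1/4999) = 994801.
31⁴ = 923521 < 994801 ≤ 1048576 = 32⁴, so L = 32.

32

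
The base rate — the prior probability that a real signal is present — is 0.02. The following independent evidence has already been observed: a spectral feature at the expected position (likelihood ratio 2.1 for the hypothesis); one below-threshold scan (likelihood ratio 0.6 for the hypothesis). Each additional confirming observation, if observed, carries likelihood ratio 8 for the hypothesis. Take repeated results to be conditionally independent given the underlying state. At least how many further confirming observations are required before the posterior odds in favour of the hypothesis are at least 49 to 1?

Prior odds = 0.02/0.98 = 1/49.
Combined Bayes factor of the evidence already in hand = 2.1 × 0.6 = 1.26.
Odds after that evidence = (1/49) × 1.26 = 9/350.
Target odds = 49.
Need 8ⁿ ≥ 49 ÷ (9/350) = 17150/9.
8³ = 512 falls short of 17150/9 but 8⁴ = 4096 reaches it, so n = 4.

4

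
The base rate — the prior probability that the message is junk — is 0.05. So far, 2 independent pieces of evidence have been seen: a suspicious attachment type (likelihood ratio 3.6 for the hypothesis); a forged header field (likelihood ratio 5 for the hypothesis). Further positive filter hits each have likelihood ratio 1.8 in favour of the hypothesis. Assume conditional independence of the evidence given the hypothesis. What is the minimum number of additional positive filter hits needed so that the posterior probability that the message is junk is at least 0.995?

10

Prior odds = 0.05/0.95 = 1/19.
Combined Bayes factor of the evidence already in hand = 3.6 × 5 = 18.
Odds after that evidence = (1/19) × 18 = 18/19.
Target odds = 0.995/0.005 = 199.
Need 1.8ⁿ ≥ 199 ÷ (18/19) = 3781/18.
1.8⁹ = 387420489/1953125 falls short of 3781/18 but 1.8¹⁰ ≈357.047 reaches it, so n = 10.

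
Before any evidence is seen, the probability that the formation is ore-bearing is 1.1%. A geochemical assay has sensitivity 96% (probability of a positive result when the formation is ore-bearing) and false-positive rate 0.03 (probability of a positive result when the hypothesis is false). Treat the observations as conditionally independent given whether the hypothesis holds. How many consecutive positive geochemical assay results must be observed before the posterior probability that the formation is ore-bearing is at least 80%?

Prior odds = 0.011/0.989 = 11/989.
Likelihood ratio of a positive result = 0.96/0.03 = 32.
Target odds: 0.8 ÷ 0.2 = 4.
Require 32ⁿ ≥ 4 ÷ (11/989) = 3956/11.
32¹ = 32 falls short of 3956/11 but 32² = 1024 reaches it, so n = 2.

2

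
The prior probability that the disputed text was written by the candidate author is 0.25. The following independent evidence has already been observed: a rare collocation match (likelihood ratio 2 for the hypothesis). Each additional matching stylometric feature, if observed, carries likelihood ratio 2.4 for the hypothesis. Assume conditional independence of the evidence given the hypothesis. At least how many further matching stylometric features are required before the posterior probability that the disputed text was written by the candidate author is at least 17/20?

Prior odds = 0.25/0.75 = 1/3.
Bayes factor of the evidence already in hand = 2.
Odds after that evidence = (1/3) × 2 = 2/3.
Target odds = 0.85/0.15 = 17/3.
Need 2.4ⁿ ≥ 17/3 ÷ (2/3) = 8.5.
2.4² = 5.76 falls short of 8.5 but 2.4³ = 13.824 reaches it, so n = 3.

3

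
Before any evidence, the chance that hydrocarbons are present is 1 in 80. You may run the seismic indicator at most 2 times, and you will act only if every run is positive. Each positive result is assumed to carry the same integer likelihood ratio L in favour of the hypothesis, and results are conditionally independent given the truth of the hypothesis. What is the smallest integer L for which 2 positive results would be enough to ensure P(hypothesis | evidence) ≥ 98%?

63

Prior odds = 0.0125/0.9875 = 1/79.
Target odds = 0.98/0.02 = 49.
Need L² ≥ 49 ÷ (1/79) = 3871.
62² = 3844 < 3871 ≤ 3969 = 63², so L = 63.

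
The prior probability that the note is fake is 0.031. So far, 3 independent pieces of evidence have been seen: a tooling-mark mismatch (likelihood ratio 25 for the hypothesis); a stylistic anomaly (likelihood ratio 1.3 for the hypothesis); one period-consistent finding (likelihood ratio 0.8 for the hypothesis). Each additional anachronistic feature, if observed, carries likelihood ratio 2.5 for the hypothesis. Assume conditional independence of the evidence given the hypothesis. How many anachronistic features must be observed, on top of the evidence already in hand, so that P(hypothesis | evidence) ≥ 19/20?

Prior odds = 0.031/0.969 = 31/969.
Combined Bayes factor of the evidence already in hand = 25 × 1.3 × 0.8 = 26.
Odds after that evidence = (31/969) × 26 = 806/969.
Target odds = 0.95/0.05 = 19.
Need 2.5ⁿ ≥ 19 ÷ (806/969) = 18411/806.
2.5³ = 15.625 falls short of 18411/806 but 2.5⁴ = 39.0625 reaches it, so n = 4.

4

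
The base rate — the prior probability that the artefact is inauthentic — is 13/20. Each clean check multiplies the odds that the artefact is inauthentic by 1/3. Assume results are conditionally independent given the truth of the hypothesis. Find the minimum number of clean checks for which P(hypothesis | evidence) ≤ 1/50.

5

Prior odds = 0.65/0.35 = 13/7.
Likelihood ratio per clean check = 1/3.
Target odds: 0.02 ÷ 0.98 = 1/49.
Need (13/7) × (1/3)ⁿ ≤ 1/49, i.e. (1/3)ⁿ ≤ 1/91.
(1/3)⁴ = 1/81 is still above 1/91 but (1/3)⁵ = 1/243 is at or below it, so n = 5.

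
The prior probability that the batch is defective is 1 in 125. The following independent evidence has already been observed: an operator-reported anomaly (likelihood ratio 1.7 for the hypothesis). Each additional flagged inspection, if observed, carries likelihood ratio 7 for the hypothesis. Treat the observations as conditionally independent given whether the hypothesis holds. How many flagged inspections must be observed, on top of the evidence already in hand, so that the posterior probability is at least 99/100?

Prior odds = 0.008/0.992 = 1/124.
Bayes factor of the evidence already in hand = 1.7.
Odds after that evidence = (1/124) × 1.7 = 17/1240.
Target odds = 0.99/0.01 = 99.
Need 7ⁿ ≥ 99 ÷ (17/1240) = 122760/17.
7⁴ = 2401 falls short of 122760/17 but 7⁵ = 16807 reaches it, so n = 5.

5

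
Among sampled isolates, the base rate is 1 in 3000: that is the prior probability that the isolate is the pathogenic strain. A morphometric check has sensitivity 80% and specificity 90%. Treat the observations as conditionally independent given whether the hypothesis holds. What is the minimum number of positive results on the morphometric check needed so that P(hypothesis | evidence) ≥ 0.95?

Prior odds: (1/3000) ÷ (2999/3000) = 1/2999.
False-positive rate = 1 − 0.9 = 0.1; likelihood ratio of a positive = 0.8/0.1 = 8.
Target odds: 0.95 ÷ 0.05 = 19.
Require 8ⁿ ≥ 19 ÷ (1/2999) = 56981.
8⁵ = 32768 falls short of 56981 but 8⁶ = 262144 reaches it, so n = 6.

6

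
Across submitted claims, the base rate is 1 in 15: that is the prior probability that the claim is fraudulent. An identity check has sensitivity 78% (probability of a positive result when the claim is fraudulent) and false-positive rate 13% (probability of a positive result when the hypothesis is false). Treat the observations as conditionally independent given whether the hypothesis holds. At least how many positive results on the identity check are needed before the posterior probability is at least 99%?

5

Prior odds: (1/15) ÷ (14/15) = 1/14.
Likelihood ratio of a positive result = 0.78/0.13 = 6.
Target posterior odds = 0.99/0.01 = 99.
Need (1/14) × 6ⁿ ≥ 99, i.e. 6ⁿ ≥ 1386.
6⁴ = 1296 falls short of 1386 but 6⁵ = 7776 reaches it, so n = 5.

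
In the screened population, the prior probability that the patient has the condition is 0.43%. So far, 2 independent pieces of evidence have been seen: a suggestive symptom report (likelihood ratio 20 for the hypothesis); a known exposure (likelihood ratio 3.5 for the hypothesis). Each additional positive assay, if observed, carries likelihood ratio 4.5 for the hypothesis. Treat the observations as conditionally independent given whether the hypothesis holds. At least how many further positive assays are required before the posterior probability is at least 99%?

4

Prior odds = 0.0043/0.9957 = 43/9957.
Combined Bayes factor of the evidence already in hand = 20 × 3.5 = 70.
Odds after that evidence = (43/9957) × 70 = 3010/9957.
Target odds = 0.99/0.01 = 99.
Need 4.5ⁿ ≥ 99 ÷ (3010/9957) = 985743/3010.
4.5³ = 91.125 falls short of 985743/3010 but 4.5⁴ = 410.0625 reaches it, so n = 4.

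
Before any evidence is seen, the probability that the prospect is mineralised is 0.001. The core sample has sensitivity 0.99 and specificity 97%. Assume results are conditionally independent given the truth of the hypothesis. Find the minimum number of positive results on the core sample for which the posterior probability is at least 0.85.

3

Prior odds: 0.001 ÷ 0.999 = 1/999.
False-positive rate = 1 − 0.97 = 0.03; likelihood ratio of a positive = 0.99/0.03 = 33.
Target posterior odds = 0.85/0.15 = 17/3.
Require 33ⁿ ≥ 17/3 ÷ (1/999) = 5661.
33² = 1089 falls short of 5661 but 33³ = 35937 reaches it, so n = 3.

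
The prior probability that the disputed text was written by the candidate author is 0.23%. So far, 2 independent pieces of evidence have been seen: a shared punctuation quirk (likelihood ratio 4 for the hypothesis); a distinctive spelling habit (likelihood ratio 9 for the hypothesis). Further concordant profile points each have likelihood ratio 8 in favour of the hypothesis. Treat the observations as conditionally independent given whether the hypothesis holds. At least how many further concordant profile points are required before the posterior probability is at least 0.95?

3

Prior odds = 0.0023/0.9977 = 23/9977.
Combined Bayes factor of the evidence already in hand = 4 × 9 = 36.
Odds after that evidence = (23/9977) × 36 = 828/9977.
Target odds = 0.95/0.05 = 19.
Need 8ⁿ ≥ 19 ÷ (828/9977) = 189563/828.
8² = 64 falls short of 189563/828 but 8³ = 512 reaches it, so n = 3.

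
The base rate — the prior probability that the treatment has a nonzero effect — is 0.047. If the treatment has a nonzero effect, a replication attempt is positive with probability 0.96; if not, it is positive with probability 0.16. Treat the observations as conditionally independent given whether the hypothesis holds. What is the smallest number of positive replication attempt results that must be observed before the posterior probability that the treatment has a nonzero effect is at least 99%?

5

Prior odds = 0.047/0.953 = 47/953.
Likelihood ratio of a positive = 0.96/0.16 = 6.
Target odds: 0.99 ÷ 0.01 = 99.
Require 6ⁿ ≥ 99 ÷ (47/953) = 94347/47.
6⁴ = 1296 falls short of 94347/47 but 6⁵ = 7776 reaches it, so n = 5.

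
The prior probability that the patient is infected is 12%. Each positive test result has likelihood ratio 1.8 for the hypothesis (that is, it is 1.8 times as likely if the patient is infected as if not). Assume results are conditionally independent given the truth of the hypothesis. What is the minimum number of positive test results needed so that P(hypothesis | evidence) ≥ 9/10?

8

Prior odds = 0.12/0.88 = 3/22.
Likelihood ratio per positive test result = 1.8.
Target posterior odds = 0.9/0.1 = 9.
Require 1.8ⁿ ≥ 9 ÷ (3/22) = 66.
1.8⁷ = 4782969/78125 falls short of 66 but 1.8⁸ = 43046721/390625 reaches it, so n = 8.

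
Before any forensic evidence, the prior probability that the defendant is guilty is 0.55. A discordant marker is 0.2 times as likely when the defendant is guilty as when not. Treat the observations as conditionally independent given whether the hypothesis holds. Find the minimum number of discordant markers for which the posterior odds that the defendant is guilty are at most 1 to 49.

Prior odds = 0.55/0.45 = 11/9.
Likelihood ratio per discordant marker = 0.2.
Target odds = 1/49.
Need (11/9) × 0.2ⁿ ≤ 1/49, i.e. 0.2ⁿ ≤ 9/539.
0.2² = 0.04 is still above 9/539 but 0.2³ = 0.008 is at or below it, so n = 3.

3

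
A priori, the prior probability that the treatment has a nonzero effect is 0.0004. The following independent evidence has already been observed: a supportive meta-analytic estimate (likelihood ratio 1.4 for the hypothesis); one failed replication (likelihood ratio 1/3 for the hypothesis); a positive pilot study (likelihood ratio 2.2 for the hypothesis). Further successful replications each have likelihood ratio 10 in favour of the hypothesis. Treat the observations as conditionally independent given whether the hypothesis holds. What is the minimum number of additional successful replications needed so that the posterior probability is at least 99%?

6

Prior odds = 0.0004/0.9996 = 1/2499.
Combined Bayes factor of the evidence already in hand = 1.4 × (1/3) × 2.2 = 77/75.
Odds after that evidence = (1/2499) × 77/75 = 11/26775.
Target odds = 0.99/0.01 = 99.
Need 10ⁿ ≥ 99 ÷ (11/26775) = 240975.
10⁵ = 100000 falls short of 240975 but 10⁶ = 1000000 reaches it, so n = 6.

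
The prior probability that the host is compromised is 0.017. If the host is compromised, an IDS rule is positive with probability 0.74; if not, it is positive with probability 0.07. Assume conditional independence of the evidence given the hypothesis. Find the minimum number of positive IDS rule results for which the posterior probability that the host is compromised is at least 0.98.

Prior odds = 0.017/0.983 = 17/983.
Likelihood ratio of a positive = 0.74/0.07 = 74/7.
Target posterior odds = 0.98/0.02 = 49.
Require (74/7)ⁿ ≥ 49 ÷ (17/983) = 48167/17.
(74/7)³ = 405224/343 falls short of 48167/17 but (74/7)⁴ = 29986576/2401 reaches it, so n = 4.

4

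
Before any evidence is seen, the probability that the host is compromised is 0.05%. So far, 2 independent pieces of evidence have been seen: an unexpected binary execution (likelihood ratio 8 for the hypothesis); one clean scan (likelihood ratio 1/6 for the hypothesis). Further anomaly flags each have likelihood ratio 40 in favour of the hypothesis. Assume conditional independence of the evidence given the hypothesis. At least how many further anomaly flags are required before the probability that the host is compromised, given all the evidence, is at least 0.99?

4

Prior odds = 0.0005/0.9995 = 1/1999.
Combined Bayes factor of the evidence already in hand = 8 × (1/6) = 4/3.
Odds after that evidence = (1/1999) × 4/3 = 4/5997.
Target odds = 0.99/0.01 = 99.
Need 40ⁿ ≥ 99 ÷ (4/5997) = 148425.75.
40³ = 64000 falls short of 148425.75 but 40⁴ = 2560000 reaches it, so n = 4.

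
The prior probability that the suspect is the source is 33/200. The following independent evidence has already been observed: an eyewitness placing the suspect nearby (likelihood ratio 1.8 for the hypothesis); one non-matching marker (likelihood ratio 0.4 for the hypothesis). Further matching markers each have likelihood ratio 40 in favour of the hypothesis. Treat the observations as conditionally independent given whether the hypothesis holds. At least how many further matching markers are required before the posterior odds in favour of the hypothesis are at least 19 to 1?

Prior odds = 0.165/0.835 = 33/167.
Combined Bayes factor of the evidence already in hand = 1.8 × 0.4 = 0.72.
Odds after that evidence = (33/167) × 0.72 = 594/4175.
Target odds = 19.
Need 40ⁿ ≥ 19 ÷ (594/4175) = 79325/594.
40¹ = 40 falls short of 79325/594 but 40² = 1600 reaches it, so n = 2.

2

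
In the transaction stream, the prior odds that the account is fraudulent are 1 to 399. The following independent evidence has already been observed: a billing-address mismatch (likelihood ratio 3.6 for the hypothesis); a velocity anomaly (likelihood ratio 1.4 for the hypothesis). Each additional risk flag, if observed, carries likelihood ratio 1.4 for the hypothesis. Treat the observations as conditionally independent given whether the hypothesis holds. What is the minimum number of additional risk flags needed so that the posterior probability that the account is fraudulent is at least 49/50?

25

Prior odds = 1/399.
Combined Bayes factor of the evidence already in hand = 3.6 × 1.4 = 5.04.
Odds after that evidence = (1/399) × 5.04 = 6/475.
Target odds = 0.98/0.02 = 49.
Need 1.4ⁿ ≥ 49 ÷ (6/475) = 23275/6.
1.4²⁴ ≈3214.2 falls short of 23275/6 but 1.4²⁵ ≈4499.88 reaches it, so n = 25.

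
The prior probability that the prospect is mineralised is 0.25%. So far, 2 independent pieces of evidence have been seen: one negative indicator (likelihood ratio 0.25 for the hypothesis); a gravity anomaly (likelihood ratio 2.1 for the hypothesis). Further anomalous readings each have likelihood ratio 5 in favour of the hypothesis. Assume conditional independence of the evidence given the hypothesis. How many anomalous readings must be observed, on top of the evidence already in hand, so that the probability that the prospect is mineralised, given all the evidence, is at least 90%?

Prior odds = 0.0025/0.9975 = 1/399.
Combined Bayes factor of the evidence already in hand = 0.25 × 2.1 = 0.525.
Odds after that evidence = (1/399) × 0.525 = 1/760.
Target odds = 0.9/0.1 = 9.
Need 5ⁿ ≥ 9 ÷ (1/760) = 6840.
5⁵ = 3125 falls short of 6840 but 5⁶ = 15625 reaches it, so n = 6.

6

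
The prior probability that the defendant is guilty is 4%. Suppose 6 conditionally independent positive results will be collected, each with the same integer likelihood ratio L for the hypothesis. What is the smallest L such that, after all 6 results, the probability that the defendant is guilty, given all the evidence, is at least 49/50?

4

Prior odds = 0.04/0.96 = 1/24.
Target odds = 0.98/0.02 = 49.
Need L⁶ ≥ 49 ÷ (1/24) = 1176.
3⁶ = 729 < 1176 ≤ 4096 = 4⁶, so L = 4.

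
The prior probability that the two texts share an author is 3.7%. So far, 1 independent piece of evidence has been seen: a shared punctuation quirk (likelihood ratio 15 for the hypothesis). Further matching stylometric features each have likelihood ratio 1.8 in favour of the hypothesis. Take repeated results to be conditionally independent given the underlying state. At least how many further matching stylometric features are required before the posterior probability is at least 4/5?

4

Prior odds = 0.037/0.963 = 37/963.
Bayes factor of the evidence already in hand = 15.
Odds after that evidence = (37/963) × 15 = 185/321.
Target odds = 0.8/0.2 = 4.
Need 1.8ⁿ ≥ 4 ÷ (185/321) = 1284/185.
1.8³ = 5.832 falls short of 1284/185 but 1.8⁴ = 10.4976 reaches it, so n = 4.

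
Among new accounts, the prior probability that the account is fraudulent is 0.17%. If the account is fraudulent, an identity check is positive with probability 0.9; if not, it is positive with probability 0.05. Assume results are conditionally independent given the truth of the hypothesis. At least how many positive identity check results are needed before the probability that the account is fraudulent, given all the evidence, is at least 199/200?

5

Prior odds = 0.0017/0.9983 = 17/9983.
Likelihood ratio of a positive = 0.9/0.05 = 18.
Target odds: 0.995 ÷ 0.005 = 199.
Need (17/9983) × 18ⁿ ≥ 199, i.e. 18ⁿ ≥ 1986617/17.
18⁴ = 104976 falls short of 1986617/17 but 18⁵ = 1889568 reaches it, so n = 5.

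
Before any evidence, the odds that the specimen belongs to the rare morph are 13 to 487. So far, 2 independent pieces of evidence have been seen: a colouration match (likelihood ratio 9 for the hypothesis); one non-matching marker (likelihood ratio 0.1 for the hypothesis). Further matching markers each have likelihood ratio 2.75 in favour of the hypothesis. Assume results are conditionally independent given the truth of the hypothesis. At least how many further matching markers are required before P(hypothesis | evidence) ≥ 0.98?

8

Prior odds = 13/487.
Combined Bayes factor of the evidence already in hand = 9 × 0.1 = 0.9.
Odds after that evidence = (13/487) × 0.9 = 117/4870.
Target odds = 0.98/0.02 = 49.
Need 2.75ⁿ ≥ 49 ÷ (117/4870) = 238630/117.
2.75⁷ = 19487171/16384 falls short of 238630/117 but 2.75⁸ = 214358881/65536 reaches it, so n = 8.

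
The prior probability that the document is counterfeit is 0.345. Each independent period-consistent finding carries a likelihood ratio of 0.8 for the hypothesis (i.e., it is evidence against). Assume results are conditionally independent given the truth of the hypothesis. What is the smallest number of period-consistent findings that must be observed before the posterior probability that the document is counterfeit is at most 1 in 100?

18

Prior odds: 0.345 ÷ 0.655 = 69/131.
Likelihood ratio per period-consistent finding = 0.8.
Target odds: 0.01 ÷ 0.99 = 1/99.
Require 0.8ⁿ ≤ 1/99 ÷ (69/131) = 131/6831.
0.8¹⁷ ≈0.022518 is still above 131/6831 but 0.8¹⁸ ≈0.0180144 is at or below it, so n = 18.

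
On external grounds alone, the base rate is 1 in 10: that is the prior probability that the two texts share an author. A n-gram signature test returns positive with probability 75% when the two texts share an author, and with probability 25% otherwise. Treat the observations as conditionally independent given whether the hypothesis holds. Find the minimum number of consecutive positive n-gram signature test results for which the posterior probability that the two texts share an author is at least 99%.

Prior odds = 0.1/0.9 = 1/9.
Likelihood ratio of a positive result = 0.75/0.25 = 3.
Target posterior odds = 0.99/0.01 = 99.
Need (1/9) × 3ⁿ ≥ 99, i.e. 3ⁿ ≥ 891.
3⁶ = 729 falls short of 891 but 3⁷ = 2187 reaches it, so n = 7.

7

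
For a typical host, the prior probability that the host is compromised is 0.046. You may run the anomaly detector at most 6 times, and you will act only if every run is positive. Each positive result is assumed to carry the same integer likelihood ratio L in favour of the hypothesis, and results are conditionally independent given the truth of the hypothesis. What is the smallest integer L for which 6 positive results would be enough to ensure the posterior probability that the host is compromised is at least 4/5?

Prior odds = 0.046/0.954 = 23/477.
Target odds = 0.8/0.2 = 4.
Need L⁶ ≥ 4 ÷ (23/477) = 1908/23.
2⁶ = 64 < 1908/23 ≤ 729 = 3⁶, so L = 3.

3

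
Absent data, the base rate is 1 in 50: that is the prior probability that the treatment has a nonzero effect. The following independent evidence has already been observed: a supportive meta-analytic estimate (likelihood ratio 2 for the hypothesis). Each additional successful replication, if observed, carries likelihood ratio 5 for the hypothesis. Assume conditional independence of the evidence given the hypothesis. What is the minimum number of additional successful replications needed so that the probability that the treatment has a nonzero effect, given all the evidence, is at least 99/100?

5

Prior odds = 0.02/0.98 = 1/49.
Bayes factor of the evidence already in hand = 2.
Odds after that evidence = (1/49) × 2 = 2/49.
Target odds = 0.99/0.01 = 99.
Need 5ⁿ ≥ 99 ÷ (2/49) = 2425.5.
5⁴ = 625 falls short of 2425.5 but 5⁵ = 3125 reaches it, so n = 5.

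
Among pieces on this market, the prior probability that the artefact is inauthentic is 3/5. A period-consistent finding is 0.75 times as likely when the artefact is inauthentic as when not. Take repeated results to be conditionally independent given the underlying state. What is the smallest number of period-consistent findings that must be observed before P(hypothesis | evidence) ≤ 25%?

6

Prior odds = 0.6/0.4 = 1.5.
Likelihood ratio per period-consistent finding = 0.75.
Target odds: 0.25 ÷ 0.75 = 1/3.
Require 0.75ⁿ ≤ 1/3 ÷ 1.5 = 2/9.
0.75⁵ = 243/1024 is still above 2/9 but 0.75⁶ = 729/4096 is at or below it, so n = 6.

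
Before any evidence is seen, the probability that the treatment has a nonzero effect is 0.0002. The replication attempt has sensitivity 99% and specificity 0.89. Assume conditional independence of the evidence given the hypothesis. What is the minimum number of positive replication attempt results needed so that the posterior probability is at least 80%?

Prior odds = 0.0002/0.9998 = 1/4999.
False-positive rate = 1 − 0.89 = 0.11; likelihood ratio of a positive = 0.99/0.11 = 9.
Target odds: 0.8 ÷ 0.2 = 4.
Require 9ⁿ ≥ 4 ÷ (1/4999) = 19996.
9⁴ = 6561 falls short of 19996 but 9⁵ = 59049 reaches it, so n = 5.

5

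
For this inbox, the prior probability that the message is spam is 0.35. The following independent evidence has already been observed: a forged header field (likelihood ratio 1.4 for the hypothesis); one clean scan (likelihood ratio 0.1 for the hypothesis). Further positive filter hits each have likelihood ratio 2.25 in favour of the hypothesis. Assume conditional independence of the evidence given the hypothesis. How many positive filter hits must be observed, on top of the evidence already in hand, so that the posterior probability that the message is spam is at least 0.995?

Prior odds = 0.35/0.65 = 7/13.
Combined Bayes factor of the evidence already in hand = 1.4 × 0.1 = 0.14.
Odds after that evidence = (7/13) × 0.14 = 49/650.
Target odds = 0.995/0.005 = 199.
Need 2.25ⁿ ≥ 199 ÷ (49/650) = 129350/49.
2.25⁹ = 387420489/262144 falls short of 129350/49 but 2.25¹⁰ ≈3325.26 reaches it, so n = 10.

10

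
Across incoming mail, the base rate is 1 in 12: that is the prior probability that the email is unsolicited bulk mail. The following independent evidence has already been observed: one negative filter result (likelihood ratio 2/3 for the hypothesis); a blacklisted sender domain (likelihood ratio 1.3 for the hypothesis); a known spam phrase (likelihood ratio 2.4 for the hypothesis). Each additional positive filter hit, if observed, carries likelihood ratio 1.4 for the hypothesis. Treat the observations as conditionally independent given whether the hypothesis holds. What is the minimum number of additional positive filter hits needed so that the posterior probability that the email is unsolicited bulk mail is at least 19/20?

Prior odds = (1/12)/(11/12) = 1/11.
Combined Bayes factor of the evidence already in hand = (2/3) × 1.3 × 2.4 = 2.08.
Odds after that evidence = (1/11) × 2.08 = 52/275.
Target odds = 0.95/0.05 = 19.
Need 1.4ⁿ ≥ 19 ÷ (52/275) = 5225/52.
1.4¹³ ≈79.3715 falls short of 5225/52 but 1.4¹⁴ ≈111.12 reaches it, so n = 14.

14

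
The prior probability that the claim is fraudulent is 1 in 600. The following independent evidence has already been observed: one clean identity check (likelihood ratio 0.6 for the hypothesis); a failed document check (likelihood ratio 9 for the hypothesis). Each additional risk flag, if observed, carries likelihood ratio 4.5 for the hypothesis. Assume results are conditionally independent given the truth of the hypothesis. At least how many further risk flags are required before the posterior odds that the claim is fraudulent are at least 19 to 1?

6

Prior odds = (1/600)/(599/600) = 1/599.
Combined Bayes factor of the evidence already in hand = 0.6 × 9 = 5.4.
Odds after that evidence = (1/599) × 5.4 = 27/2995.
Target odds = 19.
Need 4.5ⁿ ≥ 19 ÷ (27/2995) = 56905/27.
4.5⁵ = 1845.28125 falls short of 56905/27 but 4.5⁶ = 8303.765625 reaches it, so n = 6.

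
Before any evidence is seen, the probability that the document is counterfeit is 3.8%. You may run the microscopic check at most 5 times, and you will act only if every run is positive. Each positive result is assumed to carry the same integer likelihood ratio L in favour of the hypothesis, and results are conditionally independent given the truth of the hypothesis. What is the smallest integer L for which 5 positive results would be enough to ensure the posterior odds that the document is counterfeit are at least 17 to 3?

Prior odds = 0.038/0.962 = 19/481.
Target odds = 17/3.
Need L⁵ ≥ 17/3 ÷ (19/481) = 8177/57.
2⁵ = 32 < 8177/57 ≤ 243 = 3⁵, so L = 3.

3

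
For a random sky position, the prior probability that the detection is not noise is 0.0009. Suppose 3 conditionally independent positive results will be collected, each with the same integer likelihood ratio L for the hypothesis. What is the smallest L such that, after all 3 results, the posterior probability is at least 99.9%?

104

Prior odds = 0.0009/0.9991 = 9/9991.
Target odds = 0.999/0.001 = 999.
Need L³ ≥ 999 ÷ (9/9991) = 1109001.
103³ = 1092727 < 1109001 ≤ 1124864 = 104³, so L = 104.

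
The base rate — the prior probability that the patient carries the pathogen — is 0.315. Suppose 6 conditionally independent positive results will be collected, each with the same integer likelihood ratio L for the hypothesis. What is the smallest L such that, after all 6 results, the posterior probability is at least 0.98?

3

Prior odds = 0.315/0.685 = 63/137.
Target odds = 0.98/0.02 = 49.
Need L⁶ ≥ 49 ÷ (63/137) = 959/9.
2⁶ = 64 < 959/9 ≤ 729 = 3⁶, so L = 3.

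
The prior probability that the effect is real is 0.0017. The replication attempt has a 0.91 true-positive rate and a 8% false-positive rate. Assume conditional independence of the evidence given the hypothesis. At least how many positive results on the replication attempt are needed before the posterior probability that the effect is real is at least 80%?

Prior odds: 0.0017 ÷ 0.9983 = 17/9983.
Likelihood ratio of a positive result = 0.91/0.08 = 11.375.
Target posterior odds = 0.8/0.2 = 4.
Need (17/9983) × 11.375ⁿ ≥ 4, i.e. 11.375ⁿ ≥ 39932/17.
11.375³ = 753571/512 falls short of 39932/17 but 11.375⁴ = 68574961/4096 reaches it, so n = 4.

4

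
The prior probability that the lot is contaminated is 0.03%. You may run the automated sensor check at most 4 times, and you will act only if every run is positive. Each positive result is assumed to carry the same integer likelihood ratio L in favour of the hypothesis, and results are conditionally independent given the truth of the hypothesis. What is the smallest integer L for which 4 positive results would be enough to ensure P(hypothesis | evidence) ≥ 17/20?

12

Prior odds = 0.0003/0.9997 = 3/9997.
Target odds = 0.85/0.15 = 17/3.
Need L⁴ ≥ 17/3 ÷ (3/9997) = 169949/9.
11⁴ = 14641 < 169949/9 ≤ 20736 = 12⁴, so L = 12.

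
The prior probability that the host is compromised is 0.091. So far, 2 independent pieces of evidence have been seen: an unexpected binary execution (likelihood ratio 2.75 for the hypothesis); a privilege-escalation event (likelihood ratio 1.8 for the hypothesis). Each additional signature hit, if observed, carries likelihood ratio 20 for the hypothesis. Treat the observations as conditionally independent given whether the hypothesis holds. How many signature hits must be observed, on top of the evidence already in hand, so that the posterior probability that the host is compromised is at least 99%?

2

Prior odds = 0.091/0.909 = 91/909.
Combined Bayes factor of the evidence already in hand = 2.75 × 1.8 = 4.95.
Odds after that evidence = (91/909) × 4.95 = 1001/2020.
Target odds = 0.99/0.01 = 99.
Need 20ⁿ ≥ 99 ÷ (1001/2020) = 18180/91.
20¹ = 20 falls short of 18180/91 but 20² = 400 reaches it, so n = 2.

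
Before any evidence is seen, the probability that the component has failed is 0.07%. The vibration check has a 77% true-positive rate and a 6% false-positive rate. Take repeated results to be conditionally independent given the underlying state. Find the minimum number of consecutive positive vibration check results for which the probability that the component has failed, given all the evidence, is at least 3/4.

Prior odds: 0.0007 ÷ 0.9993 = 7/9993.
Likelihood ratio of a positive result = 0.77/0.06 = 77/6.
Target odds: 0.75 ÷ 0.25 = 3.
Need (7/9993) × (77/6)ⁿ ≥ 3, i.e. (77/6)ⁿ ≥ 29979/7.
(77/6)³ = 456533/216 falls short of 29979/7 but (77/6)⁴ = 35153041/1296 reaches it, so n = 4.

4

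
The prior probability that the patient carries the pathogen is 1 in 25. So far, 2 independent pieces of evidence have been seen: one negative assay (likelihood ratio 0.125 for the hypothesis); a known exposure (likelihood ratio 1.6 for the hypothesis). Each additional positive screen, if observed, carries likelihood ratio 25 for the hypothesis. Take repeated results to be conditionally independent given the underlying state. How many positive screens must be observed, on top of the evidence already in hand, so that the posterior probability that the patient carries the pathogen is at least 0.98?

Prior odds = 0.04/0.96 = 1/24.
Combined Bayes factor of the evidence already in hand = 0.125 × 1.6 = 0.2.
Odds after that evidence = (1/24) × 0.2 = 1/120.
Target odds = 0.98/0.02 = 49.
Need 25ⁿ ≥ 49 ÷ (1/120) = 5880.
25² = 625 falls short of 5880 but 25³ = 15625 reaches it, so n = 3.

3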